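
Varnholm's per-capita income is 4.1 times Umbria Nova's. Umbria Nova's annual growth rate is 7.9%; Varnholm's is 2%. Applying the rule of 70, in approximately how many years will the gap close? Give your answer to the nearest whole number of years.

The growth-rate gap is 7.9% − 2% = 5.9 percentage points.
So the ratio between them halves every 70/5.9 ≈ 11.86 years.
A 4.1 times gap takes log₂(4.1) ≈ 2.04 halvings to close: 2.04 × 11.86 ≈ 24 years.

24 years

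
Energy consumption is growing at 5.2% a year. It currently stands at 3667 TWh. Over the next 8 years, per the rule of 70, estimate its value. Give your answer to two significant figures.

5500 TWh

Doubling time ≈ 70/5.2 = 13.46 years.
8 years is 8/13.46 ≈ 0.59 doublings, a factor of 2^0.59 ≈ 1.51.
3667 × 1.51 ≈ 5500 TWh.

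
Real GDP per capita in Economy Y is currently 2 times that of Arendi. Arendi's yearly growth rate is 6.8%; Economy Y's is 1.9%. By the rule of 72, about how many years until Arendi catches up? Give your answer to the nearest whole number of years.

around 15 years

Arendi gains on Economy Y at 6.8% − 1.9% = 4.9 points a year.
At that relative rate the gap halves every 72/4.9 ≈ 14.69 years.
A 2 times gap closes after 1 halving: 1 × 14.69 ≈ 15 years.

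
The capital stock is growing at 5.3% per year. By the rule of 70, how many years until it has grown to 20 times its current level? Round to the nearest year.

57 years

Doubling time ≈ 70/5.3 = 13.21 years.
20× is log₂ 20 ≈ 4.32 doublings, so ≈ 4.32 × 13.21 = 57 years.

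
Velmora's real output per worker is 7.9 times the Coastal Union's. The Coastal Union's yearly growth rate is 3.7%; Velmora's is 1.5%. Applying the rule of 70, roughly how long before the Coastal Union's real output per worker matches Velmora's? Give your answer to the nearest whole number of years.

What matters is the difference: 2.2 pp.
Rule of 70 on the gap: the ratio halves every 70/2.2 ≈ 31.82 years.
A 7.9 times gap takes log₂(7.9) ≈ 2.98 halvings to close: 2.98 × 31.82 ≈ 95 years.

95 years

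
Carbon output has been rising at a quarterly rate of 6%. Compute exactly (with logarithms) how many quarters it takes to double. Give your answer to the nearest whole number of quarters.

12 quarters

t = ln(2) / ln(1 + 0.06) = 0.6931 / 0.058269 ≈ 11.89.
≈ 12 quarters.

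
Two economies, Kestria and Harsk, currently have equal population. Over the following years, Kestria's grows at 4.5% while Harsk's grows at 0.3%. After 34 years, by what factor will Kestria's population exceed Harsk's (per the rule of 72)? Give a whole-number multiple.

roughly 4 times

Only the 4.2-point difference matters.
72/4.2 ≈ 17.14 years per doubling of the ratio; 34 years gives 1.98 doublings, so ≈ 4×.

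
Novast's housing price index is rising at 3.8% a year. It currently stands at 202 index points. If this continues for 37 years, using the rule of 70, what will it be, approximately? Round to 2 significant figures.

roughly 810 index points

It doubles every 70/3.8 ≈ 18.42 years, so 37 years is 2.01 doublings.
2^2.01 ≈ 4.03; 202 × 4.03 ≈ 810 index points.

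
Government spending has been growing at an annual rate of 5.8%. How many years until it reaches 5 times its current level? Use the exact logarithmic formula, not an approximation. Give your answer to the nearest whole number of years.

t = ln(5) / ln(1 + 0.058) = 1.6094 / 0.056380 ≈ 28.55.
≈ 29 years.

29 years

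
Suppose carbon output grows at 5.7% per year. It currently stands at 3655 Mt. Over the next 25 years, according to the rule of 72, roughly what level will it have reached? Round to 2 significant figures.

roughly 14000 Mt

It doubles every 72/5.7 ≈ 12.63 years, so 25 years is 1.98 doublings.
2^1.98 ≈ 3.94; 3655 × 3.94 ≈ 14000 Mt.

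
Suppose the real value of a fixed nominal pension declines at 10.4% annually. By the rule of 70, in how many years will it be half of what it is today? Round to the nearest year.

Falling at 10.4%, it halves about every 70/10.4 = 6.73 years.

≈ 7 years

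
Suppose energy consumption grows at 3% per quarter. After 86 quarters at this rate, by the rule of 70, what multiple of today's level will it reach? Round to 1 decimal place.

roughly 12.9 times

Doubles every ≈ 23.33 quarters (70/3).
86 quarters is 3.69 doublings; 2^3.69 ≈ 12.9×.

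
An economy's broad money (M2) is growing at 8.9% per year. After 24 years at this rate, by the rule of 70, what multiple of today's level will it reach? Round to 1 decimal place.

approximately 8.3 times

Doubling time ≈ 70/8.9 = 7.87 years.
24 years / 7.87 ≈ 3.05 doublings → factor 2^3.05 ≈ 8.3.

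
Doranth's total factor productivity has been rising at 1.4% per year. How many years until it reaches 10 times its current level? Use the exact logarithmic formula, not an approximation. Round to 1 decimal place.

t = ln(10) / ln(1 + 0.014) = 2.3026 / 0.013903 ≈ 165.62.

165.6 years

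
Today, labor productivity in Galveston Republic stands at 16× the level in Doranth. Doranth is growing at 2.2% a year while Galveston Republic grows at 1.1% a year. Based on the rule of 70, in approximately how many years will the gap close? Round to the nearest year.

about 255 years

The growth-rate gap is 2.2% − 1.1% = 1.1 percentage points.
So the ratio between them halves every 70/1.1 ≈ 63.64 years.
A 16× gap closes after 4 halvings: 4 × 63.64 ≈ 255 years.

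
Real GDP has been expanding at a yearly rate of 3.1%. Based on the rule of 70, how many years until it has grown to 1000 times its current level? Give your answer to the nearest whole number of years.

At 3.1% it doubles every 70/3.1 ≈ 22.58 years.
1000× is log₂ 1000 ≈ 9.97 doublings, so ≈ 9.97 × 22.58 = 225 years.

about 225 years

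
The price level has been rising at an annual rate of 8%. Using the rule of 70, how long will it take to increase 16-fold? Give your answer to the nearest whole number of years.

Doubling time ≈ 70/8 = 8.75 years.
16× is 4 doublings, so 4 × 8.75 ≈ 35 years.

roughly 35 years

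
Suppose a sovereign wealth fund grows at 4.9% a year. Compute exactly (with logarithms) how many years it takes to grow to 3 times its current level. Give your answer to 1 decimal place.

23.0 years

t = ln(3) / ln(1 + 0.049) = 1.0986 / 0.047837 ≈ 22.97.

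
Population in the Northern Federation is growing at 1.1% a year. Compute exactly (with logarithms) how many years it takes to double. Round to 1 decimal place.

t = ln(2) / ln(1 + 0.011) = 0.6931 / 0.010940 ≈ 63.35.

63.4 years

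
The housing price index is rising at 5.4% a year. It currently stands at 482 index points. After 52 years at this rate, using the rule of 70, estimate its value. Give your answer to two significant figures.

around 7800 index points

Doubling time ≈ 70/5.4 = 12.96 years.
52 years is 52/12.96 ≈ 4.01 doublings, a factor of 2^4.01 ≈ 16.11.
482 × 16.11 ≈ 7800 index points.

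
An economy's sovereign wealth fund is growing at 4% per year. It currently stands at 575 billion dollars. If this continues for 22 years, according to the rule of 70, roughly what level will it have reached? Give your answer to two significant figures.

Doubling time ≈ 70/4 = 17.50 years.
22 years is 22/17.50 ≈ 1.26 doublings, a factor of 2^1.26 ≈ 2.39.
575 × 2.39 ≈ 1400 billion dollars.

approximately 1400 billion dollars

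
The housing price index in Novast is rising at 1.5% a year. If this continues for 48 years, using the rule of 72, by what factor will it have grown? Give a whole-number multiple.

about 2 times

72/1.5 ≈ 48.00 years per doubling.
48 years fits 1 doubling: 2^1 = 2.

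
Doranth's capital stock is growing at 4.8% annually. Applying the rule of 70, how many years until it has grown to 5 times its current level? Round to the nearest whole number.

≈ 34 years

At 4.8% it doubles every 70/4.8 ≈ 14.58 years.
5× is log₂ 5 ≈ 2.32 doublings, so ≈ 2.32 × 14.58 = 34 years.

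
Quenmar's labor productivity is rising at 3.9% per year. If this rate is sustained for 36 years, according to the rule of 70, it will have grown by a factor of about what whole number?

At 3.9% one doubling takes ≈ 17.95 years; 36 years is 2 of them, so ×4.

4 times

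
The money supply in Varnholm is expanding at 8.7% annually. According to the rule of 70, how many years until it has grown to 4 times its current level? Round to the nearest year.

16 years

At 8.7% it doubles every 70/8.7 ≈ 8.05 years.
4× is 2 doublings, so 2 × 8.05 ≈ 16 years.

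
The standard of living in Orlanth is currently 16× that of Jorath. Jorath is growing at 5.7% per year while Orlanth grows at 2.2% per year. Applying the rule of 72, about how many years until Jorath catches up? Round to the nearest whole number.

approximately 82 years

Jorath gains on Orlanth at 5.7% − 2.2% = 3.5 points a year.
At that relative rate the gap halves every 72/3.5 ≈ 20.57 years.
A 16× gap closes after 4 halvings: 4 × 20.57 ≈ 82 years.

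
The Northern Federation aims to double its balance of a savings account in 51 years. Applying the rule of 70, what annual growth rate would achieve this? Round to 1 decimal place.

roughly 1.4% annually

70 / 51 ≈ 1.37, so about 1.4% annually.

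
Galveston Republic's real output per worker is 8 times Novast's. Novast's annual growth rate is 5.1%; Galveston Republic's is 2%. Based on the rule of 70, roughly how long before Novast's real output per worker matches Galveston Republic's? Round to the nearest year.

approximately 68 years

The growth-rate gap is 5.1% − 2% = 3.1 percentage points.
So the ratio between them halves every 70/3.1 ≈ 22.58 years.
An 8 times gap closes after 3 halvings: 3 × 22.58 ≈ 68 years.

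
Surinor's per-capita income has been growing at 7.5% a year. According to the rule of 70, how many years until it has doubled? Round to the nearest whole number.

At 7.5%, doubling takes about 70/7.5 = 9.33 years.

9 years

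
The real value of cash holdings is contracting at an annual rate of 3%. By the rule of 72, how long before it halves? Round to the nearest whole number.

Falling at 3%, it halves about every 72/3 = 24.00 years.

≈ 24 years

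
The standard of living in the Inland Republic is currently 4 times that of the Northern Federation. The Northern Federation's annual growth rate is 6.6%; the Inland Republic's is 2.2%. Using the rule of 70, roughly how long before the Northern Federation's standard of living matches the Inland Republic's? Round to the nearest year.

The growth-rate gap is 6.6% − 2.2% = 4.4 percentage points.
So the ratio between them halves every 70/4.4 ≈ 15.91 years.
A 4 times gap closes after 2 halvings: 2 × 15.91 ≈ 32 years.

approximately 32 years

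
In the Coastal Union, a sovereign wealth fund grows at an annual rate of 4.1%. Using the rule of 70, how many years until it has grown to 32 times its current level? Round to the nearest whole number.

around 85 years

One doubling takes 70/4.1 = 17.07 years.
32× is 5 doublings, so 5 × 17.07 ≈ 85 years.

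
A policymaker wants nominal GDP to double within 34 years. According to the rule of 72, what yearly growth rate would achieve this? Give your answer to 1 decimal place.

about 2.1% per year

72 / 34 ≈ 2.12, so about 2.1% per year.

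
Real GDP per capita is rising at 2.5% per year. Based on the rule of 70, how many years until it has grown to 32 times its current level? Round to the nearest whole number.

approximately 140 years

One doubling takes 70/2.5 = 28.00 years.
32× is 5 doublings, so 5 × 28.00 ≈ 140 years.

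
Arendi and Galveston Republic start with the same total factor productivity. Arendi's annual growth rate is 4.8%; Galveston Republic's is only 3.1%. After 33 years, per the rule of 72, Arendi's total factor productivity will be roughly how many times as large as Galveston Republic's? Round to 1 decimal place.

Only the 1.7-point difference matters.
72/1.7 ≈ 42.35 years per doubling of the ratio; 33 years gives 0.78 doublings, so ≈ 1.7×.

1.7 times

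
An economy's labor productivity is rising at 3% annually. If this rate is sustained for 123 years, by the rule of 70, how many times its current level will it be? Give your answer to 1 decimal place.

about 38.6 times

Doubling time ≈ 70/3 = 23.33 years.
123 years / 23.33 ≈ 5.27 doublings → factor 2^5.27 ≈ 38.6.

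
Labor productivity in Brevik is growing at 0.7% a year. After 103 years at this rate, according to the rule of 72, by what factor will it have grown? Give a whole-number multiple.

At 0.7% one doubling takes ≈ 102.86 years; 103 years is 1 of them, so ×2.

around 2 times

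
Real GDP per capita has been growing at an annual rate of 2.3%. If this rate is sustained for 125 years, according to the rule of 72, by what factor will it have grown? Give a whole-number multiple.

16 times

At 2.3% one doubling takes ≈ 31.30 years; 125 years is 4 of them, so ×16.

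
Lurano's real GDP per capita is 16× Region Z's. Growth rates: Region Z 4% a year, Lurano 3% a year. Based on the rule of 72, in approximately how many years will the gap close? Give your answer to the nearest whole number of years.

The growth-rate gap is 4% − 3% = 1 percentage point.
So the ratio between them halves every 72/1 ≈ 72.00 years.
A 16× gap closes after 4 halvings: 4 × 72.00 ≈ 288 years.

≈ 288 years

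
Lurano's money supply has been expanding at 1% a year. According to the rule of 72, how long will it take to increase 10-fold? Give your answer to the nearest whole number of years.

about 239 years

One doubling takes 72/1 = 72.00 years.
10× is log₂ 10 ≈ 3.32 doublings, so ≈ 3.32 × 72.00 = 239 years.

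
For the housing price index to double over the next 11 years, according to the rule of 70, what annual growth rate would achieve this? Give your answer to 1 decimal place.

70 / 11 ≈ 6.36, so about 6.4% a year.

roughly 6.4%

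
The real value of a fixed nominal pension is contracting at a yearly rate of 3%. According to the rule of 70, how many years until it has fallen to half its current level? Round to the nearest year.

Falling at 3%, it halves about every 70/3 = 23.33 years.

about 23 years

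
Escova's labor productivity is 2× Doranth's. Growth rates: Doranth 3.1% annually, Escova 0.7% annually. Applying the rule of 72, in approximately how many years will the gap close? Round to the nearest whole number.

The growth-rate gap is 3.1% − 0.7% = 2.4 percentage points.
So the ratio between them halves every 72/2.4 ≈ 30.00 years.
A 2× gap closes after 1 halving: 1 × 30.00 ≈ 30 years.

roughly 30 years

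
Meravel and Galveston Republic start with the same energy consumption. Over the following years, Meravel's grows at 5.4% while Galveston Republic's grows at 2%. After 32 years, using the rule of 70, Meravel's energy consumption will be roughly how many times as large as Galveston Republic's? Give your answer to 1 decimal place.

Rate gap = 5.4% − 2% = 3.4 points.
The ratio doubles every 70/3.4 ≈ 20.59 years.
32/20.59 ≈ 1.55 doublings → ratio ≈ 2^1.55 ≈ 2.9.

approximately 2.9 times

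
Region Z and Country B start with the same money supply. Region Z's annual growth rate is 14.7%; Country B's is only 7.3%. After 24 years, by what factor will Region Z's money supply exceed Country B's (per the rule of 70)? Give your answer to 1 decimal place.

approximately 5.8 times

Rate gap = 14.7% − 7.3% = 7.4 points.
The ratio doubles every 70/7.4 ≈ 9.46 years.
24/9.46 ≈ 2.54 doublings → ratio ≈ 2^2.54 ≈ 5.8.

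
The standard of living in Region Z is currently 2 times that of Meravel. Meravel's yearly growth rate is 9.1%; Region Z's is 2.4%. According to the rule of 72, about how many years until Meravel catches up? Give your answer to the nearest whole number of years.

roughly 11 years

Meravel gains on Region Z at 9.1% − 2.4% = 6.7 points a year.
At that relative rate the gap halves every 72/6.7 ≈ 10.75 years.
A 2 times gap closes after 1 halving: 1 × 10.75 ≈ 11 years.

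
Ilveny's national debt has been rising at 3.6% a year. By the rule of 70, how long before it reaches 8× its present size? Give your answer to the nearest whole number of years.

≈ 58 years

Doubling time ≈ 70/3.6 = 19.44 years.
8 = 2^3, so 3 doublings → 58 years.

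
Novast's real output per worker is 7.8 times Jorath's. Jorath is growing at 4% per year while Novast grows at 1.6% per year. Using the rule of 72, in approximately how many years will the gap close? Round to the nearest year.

about 89 years

What matters is the difference: 2.4 pp.
Rule of 72 on the gap: the ratio halves every 72/2.4 ≈ 30.00 years.
A 7.8 times gap takes log₂(7.8) ≈ 2.96 halvings to close: 2.96 × 30.00 ≈ 89 years.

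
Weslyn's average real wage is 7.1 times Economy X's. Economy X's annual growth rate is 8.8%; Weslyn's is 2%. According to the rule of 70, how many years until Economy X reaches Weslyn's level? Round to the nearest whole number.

approximately 29 years

The growth-rate gap is 8.8% − 2% = 6.8 percentage points.
So the ratio between them halves every 70/6.8 ≈ 10.29 years.
A 7.1 times gap takes log₂(7.1) ≈ 2.83 halvings to close: 2.83 × 10.29 ≈ 29 years.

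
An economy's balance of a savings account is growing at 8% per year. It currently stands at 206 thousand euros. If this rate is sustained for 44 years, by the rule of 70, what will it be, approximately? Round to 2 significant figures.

Doubling time ≈ 70/8 = 8.75 years.
44 years is 44/8.75 ≈ 5.03 doublings, a factor of 2^5.03 ≈ 32.67.
206 × 32.67 ≈ 6700 thousand euros.

≈ 6700 thousand euros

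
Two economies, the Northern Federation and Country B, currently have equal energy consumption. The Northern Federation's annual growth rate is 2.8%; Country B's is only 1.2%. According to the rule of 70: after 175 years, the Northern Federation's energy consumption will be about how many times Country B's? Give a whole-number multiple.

roughly 16 times

Rate gap = 2.8% − 1.2% = 1.6 points.
The ratio doubles every 70/1.6 ≈ 43.75 years.
175/43.75 ≈ 4.00 doublings → ratio ≈ 2^4.00 ≈ 16.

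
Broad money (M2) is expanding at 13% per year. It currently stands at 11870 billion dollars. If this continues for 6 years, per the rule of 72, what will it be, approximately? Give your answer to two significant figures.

around 25000 billion dollars

It doubles every 72/13 ≈ 5.54 years, so 6 years is 1.08 doublings.
2^1.08 ≈ 2.11; 11870 × 2.11 ≈ 25000 billion dollars.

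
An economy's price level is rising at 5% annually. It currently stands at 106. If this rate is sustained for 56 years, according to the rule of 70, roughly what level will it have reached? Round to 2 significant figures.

roughly 1700

It doubles every 70/5 ≈ 14.00 years, so 56 years is 4.00 doublings.
2^4.00 ≈ 16.00; 106 × 16.00 ≈ 1700.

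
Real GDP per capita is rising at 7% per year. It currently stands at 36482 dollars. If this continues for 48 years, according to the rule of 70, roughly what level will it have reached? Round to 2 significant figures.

Doubling time ≈ 70/7 = 10.00 years.
48 years is 48/10.00 ≈ 4.80 doublings, a factor of 2^4.80 ≈ 27.86.
36482 × 27.86 ≈ 1000000 dollars.

approximately 1000000 dollars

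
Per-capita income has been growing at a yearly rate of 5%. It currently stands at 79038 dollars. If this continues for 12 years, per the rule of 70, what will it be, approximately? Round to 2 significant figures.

Doubling time ≈ 70/5 = 14.00 years.
12 years is 12/14.00 ≈ 0.86 doublings, a factor of 2^0.86 ≈ 1.82.
79038 × 1.82 ≈ 140000 dollars.

140000 dollars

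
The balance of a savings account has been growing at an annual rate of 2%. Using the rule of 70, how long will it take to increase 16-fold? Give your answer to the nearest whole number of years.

One doubling takes 70/2 = 35.00 years.
Getting to 16× needs 4 doublings: 4 × 35.00 ≈ 140 years.

140 years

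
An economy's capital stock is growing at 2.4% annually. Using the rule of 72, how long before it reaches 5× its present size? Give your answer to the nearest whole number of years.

approximately 70 years

Doubling time ≈ 72/2.4 = 30.00 years.
Reaching 5× takes log₂(5) ≈ 2.32 doublings.
2.32 × 30.00 ≈ 70 years.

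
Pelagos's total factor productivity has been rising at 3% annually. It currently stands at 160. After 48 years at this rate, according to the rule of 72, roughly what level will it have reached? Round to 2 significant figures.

about 640

Doubling time ≈ 72/3 = 24.00 years.
48 years is 48/24.00 ≈ 2.00 doublings, a factor of 2^2.00 ≈ 4.00.
160 × 4.00 ≈ 640.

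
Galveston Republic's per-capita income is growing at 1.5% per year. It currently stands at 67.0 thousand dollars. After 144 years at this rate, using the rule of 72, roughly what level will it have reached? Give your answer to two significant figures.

It doubles every 72/1.5 ≈ 48.00 years, so 144 years is 3.00 doublings.
2^3.00 ≈ 8.00; 67.0 × 8.00 ≈ 540 thousand dollars.

roughly 540 thousand dollars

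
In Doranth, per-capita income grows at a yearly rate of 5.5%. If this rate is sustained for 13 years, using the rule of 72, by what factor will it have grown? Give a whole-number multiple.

2 times

72/5.5 ≈ 13.09 years per doubling.
13 years fits 1 doubling: 2^1 = 2.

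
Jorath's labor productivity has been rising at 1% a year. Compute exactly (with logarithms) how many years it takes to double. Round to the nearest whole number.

t = ln(2) / ln(1 + 0.01) = 0.6931 / 0.009950 ≈ 69.66.
≈ 70 years.

70 years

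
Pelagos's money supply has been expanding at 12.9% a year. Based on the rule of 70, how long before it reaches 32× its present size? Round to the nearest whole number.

At 12.9% it doubles every 70/12.9 ≈ 5.43 years.
32 = 2^5, so 5 doublings → 27 years.

≈ 27 years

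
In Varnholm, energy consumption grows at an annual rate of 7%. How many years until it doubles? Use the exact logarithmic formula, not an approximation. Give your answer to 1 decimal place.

10.2 years

t = ln(2) / ln(1 + 0.07) = 0.6931 / 0.067659 ≈ 10.24.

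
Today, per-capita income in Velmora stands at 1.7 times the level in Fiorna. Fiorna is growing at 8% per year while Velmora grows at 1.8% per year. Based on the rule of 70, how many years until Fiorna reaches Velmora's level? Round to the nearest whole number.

about 9 years

The growth-rate gap is 8% − 1.8% = 6.2 percentage points.
So the ratio between them halves every 70/6.2 ≈ 11.29 years.
A 1.7 times gap takes log₂(1.7) ≈ 0.77 halvings to close: 0.77 × 11.29 ≈ 9 years.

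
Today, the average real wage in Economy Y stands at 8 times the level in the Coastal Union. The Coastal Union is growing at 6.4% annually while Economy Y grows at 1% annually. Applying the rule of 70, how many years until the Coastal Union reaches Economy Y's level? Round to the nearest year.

around 39 years

What matters is the difference: 5.4 pp.
Rule of 70 on the gap: the ratio halves every 70/5.4 ≈ 12.96 years.
An 8 times gap closes after 3 halvings: 3 × 12.96 ≈ 39 years.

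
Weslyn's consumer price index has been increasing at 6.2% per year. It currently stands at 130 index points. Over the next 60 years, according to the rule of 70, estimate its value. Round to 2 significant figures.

≈ 5200 index points

Doubling time ≈ 70/6.2 = 11.29 years.
60 years is 60/11.29 ≈ 5.31 doublings, a factor of 2^5.31 ≈ 39.67.
130 × 39.67 ≈ 5200 index points.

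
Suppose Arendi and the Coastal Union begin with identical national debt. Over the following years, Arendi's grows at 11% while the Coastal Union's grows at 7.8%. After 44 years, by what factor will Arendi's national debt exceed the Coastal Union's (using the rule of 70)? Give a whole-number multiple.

roughly 4 times

Arendi pulls ahead at 3.2 pp per year, so the ratio doubles every 70/3.2 ≈ 21.88 years.
In 44 years that's 2.01 doublings: 2^2.01 ≈ 4.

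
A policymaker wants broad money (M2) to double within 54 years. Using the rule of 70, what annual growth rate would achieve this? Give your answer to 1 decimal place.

about 1.3%

70 / 54 ≈ 1.30, so about 1.3% a year.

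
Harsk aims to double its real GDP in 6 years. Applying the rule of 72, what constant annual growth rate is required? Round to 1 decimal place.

12.0%

72 / 6 ≈ 12.00, so about 12.0% annually.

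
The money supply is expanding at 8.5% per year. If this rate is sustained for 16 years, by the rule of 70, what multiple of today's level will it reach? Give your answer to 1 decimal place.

Doubles every ≈ 8.24 years (70/8.5).
16 years is 1.94 doublings; 2^1.94 ≈ 3.8×.

3.8 times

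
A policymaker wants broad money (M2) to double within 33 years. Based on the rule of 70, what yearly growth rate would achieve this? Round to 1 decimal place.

around 2.1% per year

70 / 33 ≈ 2.12, so about 2.1% per year.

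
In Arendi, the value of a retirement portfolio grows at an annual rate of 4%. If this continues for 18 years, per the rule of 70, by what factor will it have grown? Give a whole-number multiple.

≈ 2 times

70/4 ≈ 17.50 years per doubling.
18 years fits 1 doubling: 2^1 = 2.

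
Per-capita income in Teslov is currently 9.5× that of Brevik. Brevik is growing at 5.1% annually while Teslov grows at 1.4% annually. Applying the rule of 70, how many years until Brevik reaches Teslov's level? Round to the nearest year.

What matters is the difference: 3.7 pp.
Rule of 70 on the gap: the ratio halves every 70/3.7 ≈ 18.92 years.
A 9.5× gap takes log₂(9.5) ≈ 3.25 halvings to close: 3.25 × 18.92 ≈ 61 years.

around 61 years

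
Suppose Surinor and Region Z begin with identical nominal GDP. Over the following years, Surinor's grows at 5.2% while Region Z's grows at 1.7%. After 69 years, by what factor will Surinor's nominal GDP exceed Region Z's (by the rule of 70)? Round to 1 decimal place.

Surinor pulls ahead at 3.5 pp per year, so the ratio doubles every 70/3.5 ≈ 20.00 years.
In 69 years that's 3.45 doublings: 2^3.45 ≈ 10.9.

approximately 10.9 times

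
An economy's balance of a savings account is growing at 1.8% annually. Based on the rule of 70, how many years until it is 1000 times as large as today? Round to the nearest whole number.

One doubling takes 70/1.8 = 38.89 years.
Reaching 1000× takes log₂(1000) ≈ 9.97 doublings.
9.97 × 38.89 ≈ 388 years.

roughly 388 years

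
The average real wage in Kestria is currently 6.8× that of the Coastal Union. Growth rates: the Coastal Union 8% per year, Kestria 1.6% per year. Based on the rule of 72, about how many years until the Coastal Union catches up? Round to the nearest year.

The growth-rate gap is 8% − 1.6% = 6.4 percentage points.
So the ratio between them halves every 72/6.4 ≈ 11.25 years.
A 6.8× gap takes log₂(6.8) ≈ 2.77 halvings to close: 2.77 × 11.25 ≈ 31 years.

31 years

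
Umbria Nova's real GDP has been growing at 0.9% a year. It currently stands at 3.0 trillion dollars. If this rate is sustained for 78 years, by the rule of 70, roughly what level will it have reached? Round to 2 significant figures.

Doubling time ≈ 70/0.9 = 77.78 years.
78 years is 78/77.78 ≈ 1.00 doublings, a factor of 2^1.00 ≈ 2.00.
3.0 × 2.00 ≈ 6.0 trillion dollars.

around 6.0 trillion dollars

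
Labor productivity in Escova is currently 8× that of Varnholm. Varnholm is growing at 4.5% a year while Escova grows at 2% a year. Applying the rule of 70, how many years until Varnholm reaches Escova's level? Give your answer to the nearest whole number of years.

84 years

What matters is the difference: 2.5 pp.
Rule of 70 on the gap: the ratio halves every 70/2.5 ≈ 28.00 years.
An 8× gap closes after 3 halvings: 3 × 28.00 ≈ 84 years.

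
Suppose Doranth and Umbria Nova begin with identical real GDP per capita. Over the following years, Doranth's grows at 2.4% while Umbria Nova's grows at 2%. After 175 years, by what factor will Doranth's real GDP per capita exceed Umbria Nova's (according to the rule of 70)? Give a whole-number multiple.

Only the 0.4-point difference matters.
70/0.4 ≈ 175.00 years per doubling of the ratio; 175 years gives 1.00 doublings, so ≈ 2×.

around 2 times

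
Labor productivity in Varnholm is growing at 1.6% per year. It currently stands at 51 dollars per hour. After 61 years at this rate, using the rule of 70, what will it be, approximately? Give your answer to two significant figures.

It doubles every 70/1.6 ≈ 43.75 years, so 61 years is 1.39 doublings.
2^1.39 ≈ 2.62; 51 × 2.62 ≈ 130 dollars per hour.

about 130 dollars per hour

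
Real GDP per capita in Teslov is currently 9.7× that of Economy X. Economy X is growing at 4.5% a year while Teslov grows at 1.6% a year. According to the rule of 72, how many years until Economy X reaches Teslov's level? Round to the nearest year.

The growth-rate gap is 4.5% − 1.6% = 2.9 percentage points.
So the ratio between them halves every 72/2.9 ≈ 24.83 years.
A 9.7× gap takes log₂(9.7) ≈ 3.28 halvings to close: 3.28 × 24.83 ≈ 81 years.

about 81 years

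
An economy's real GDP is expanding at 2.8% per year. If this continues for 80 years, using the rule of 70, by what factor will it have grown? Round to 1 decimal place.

≈ 9.2 times

Doubling time ≈ 70/2.8 = 25.00 years.
80 years / 25.00 ≈ 3.20 doublings → factor 2^3.20 ≈ 9.2.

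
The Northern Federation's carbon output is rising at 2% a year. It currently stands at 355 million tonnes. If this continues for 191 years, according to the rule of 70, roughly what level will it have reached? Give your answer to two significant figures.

Doubling time ≈ 70/2 = 35.00 years.
191 years is 191/35.00 ≈ 5.46 doublings, a factor of 2^5.46 ≈ 44.02.
355 × 44.02 ≈ 16000 million tonnes.

roughly 16000 million tonnes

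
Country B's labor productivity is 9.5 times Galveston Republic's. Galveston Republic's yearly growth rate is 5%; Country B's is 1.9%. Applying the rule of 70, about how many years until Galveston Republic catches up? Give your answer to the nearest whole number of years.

≈ 73 years

What matters is the difference: 3.1 pp.
Rule of 70 on the gap: the ratio halves every 70/3.1 ≈ 22.58 years.
A 9.5 times gap takes log₂(9.5) ≈ 3.25 halvings to close: 3.25 × 22.58 ≈ 73 years.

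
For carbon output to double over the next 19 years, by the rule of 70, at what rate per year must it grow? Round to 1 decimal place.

70 / 19 ≈ 3.68, so about 3.7% per year.

approximately 3.7%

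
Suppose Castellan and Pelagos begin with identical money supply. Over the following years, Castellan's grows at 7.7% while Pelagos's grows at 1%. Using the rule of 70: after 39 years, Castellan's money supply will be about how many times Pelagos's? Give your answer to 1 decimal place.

Only the 6.7-point difference matters.
70/6.7 ≈ 10.45 years per doubling of the ratio; 39 years gives 3.73 doublings, so ≈ 13.3×.

about 13.3 times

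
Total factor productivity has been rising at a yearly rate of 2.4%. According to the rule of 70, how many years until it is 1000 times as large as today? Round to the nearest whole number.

One doubling takes 70/2.4 = 29.17 years.
1000× is log₂ 1000 ≈ 9.97 doublings, so ≈ 9.97 × 29.17 = 291 years.

about 291 years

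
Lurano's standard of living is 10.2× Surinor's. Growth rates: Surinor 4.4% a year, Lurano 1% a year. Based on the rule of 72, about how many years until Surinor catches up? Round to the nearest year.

What matters is the difference: 3.4 pp.
Rule of 72 on the gap: the ratio halves every 72/3.4 ≈ 21.18 years.
A 10.2× gap takes log₂(10.2) ≈ 3.35 halvings to close: 3.35 × 21.18 ≈ 71 years.

≈ 71 years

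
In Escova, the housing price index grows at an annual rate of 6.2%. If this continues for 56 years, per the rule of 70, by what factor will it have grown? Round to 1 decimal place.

≈ 31.1 times

Doubles every ≈ 11.29 years (70/6.2).
56 years is 4.96 doublings; 2^4.96 ≈ 31.1×.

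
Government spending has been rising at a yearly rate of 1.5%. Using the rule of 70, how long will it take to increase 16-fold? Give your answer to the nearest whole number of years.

At 1.5% it doubles every 70/1.5 ≈ 46.67 years.
Getting to 16× needs 4 doublings: 4 × 46.67 ≈ 187 years.

about 187 years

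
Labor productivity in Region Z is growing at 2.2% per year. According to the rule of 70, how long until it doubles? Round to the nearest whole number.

At 2.2%, doubling takes about 70/2.2 = 31.82 years.

≈ 32 years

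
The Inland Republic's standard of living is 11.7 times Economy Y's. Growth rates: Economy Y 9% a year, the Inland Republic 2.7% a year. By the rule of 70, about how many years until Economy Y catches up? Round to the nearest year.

≈ 39 years

The growth-rate gap is 9% − 2.7% = 6.3 percentage points.
So the ratio between them halves every 70/6.3 ≈ 11.11 years.
An 11.7 times gap takes log₂(11.7) ≈ 3.55 halvings to close: 3.55 × 11.11 ≈ 39 years.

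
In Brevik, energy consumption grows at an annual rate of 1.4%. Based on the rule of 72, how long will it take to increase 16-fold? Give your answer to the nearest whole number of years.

At 1.4% it doubles every 72/1.4 ≈ 51.43 years.
16 = 2^4, so 4 doublings → 206 years.

≈ 206 years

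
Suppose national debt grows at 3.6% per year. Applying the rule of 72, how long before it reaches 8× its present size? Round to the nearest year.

60 years

One doubling takes 72/3.6 = 20.00 years.
8× is 3 doublings, so 3 × 20.00 ≈ 60 years.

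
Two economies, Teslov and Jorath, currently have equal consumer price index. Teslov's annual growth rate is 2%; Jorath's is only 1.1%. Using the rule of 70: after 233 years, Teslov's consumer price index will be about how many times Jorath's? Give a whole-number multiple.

Only the 0.9-point difference matters.
70/0.9 ≈ 77.78 years per doubling of the ratio; 233 years gives 3.00 doublings, so ≈ 8×.

approximately 8 times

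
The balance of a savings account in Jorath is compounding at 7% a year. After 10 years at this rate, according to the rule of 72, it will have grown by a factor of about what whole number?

approximately 2 times

72/7 ≈ 10.29 years per doubling.
10 years fits 1 doubling: 2^1 = 2.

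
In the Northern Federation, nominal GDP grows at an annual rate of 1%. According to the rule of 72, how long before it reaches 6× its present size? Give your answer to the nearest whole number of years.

Doubling time ≈ 72/1 = 72.00 years.
6× is log₂ 6 ≈ 2.58 doublings, so ≈ 2.58 × 72.00 = 186 years.

roughly 186 years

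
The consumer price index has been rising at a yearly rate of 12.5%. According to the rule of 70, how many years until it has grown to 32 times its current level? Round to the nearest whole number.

At 12.5% it doubles every 70/12.5 ≈ 5.60 years.
Getting to 32× needs 5 doublings: 5 × 5.60 ≈ 28 years.

around 28 years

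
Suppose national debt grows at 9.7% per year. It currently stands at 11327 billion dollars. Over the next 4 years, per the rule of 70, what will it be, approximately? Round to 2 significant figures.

Doubling time ≈ 70/9.7 = 7.22 years.
4 years is 4/7.22 ≈ 0.55 doublings, a factor of 2^0.55 ≈ 1.46.
11327 × 1.46 ≈ 17000 billion dollars.

roughly 17000 billion dollars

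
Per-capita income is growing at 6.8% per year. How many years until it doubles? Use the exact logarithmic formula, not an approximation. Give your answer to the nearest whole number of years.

t = ln(2) / ln(1 + 0.068) = 0.6931 / 0.065788 ≈ 10.54.
≈ 11 years.

11 years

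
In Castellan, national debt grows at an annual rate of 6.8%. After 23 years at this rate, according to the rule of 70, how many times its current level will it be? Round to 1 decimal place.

approximately 4.7 times

Doubling time ≈ 70/6.8 = 10.29 years.
23 years / 10.29 ≈ 2.24 doublings → factor 2^2.24 ≈ 4.7.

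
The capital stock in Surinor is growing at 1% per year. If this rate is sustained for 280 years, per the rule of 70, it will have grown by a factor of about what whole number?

70/1 ≈ 70.00 years per doubling.
280 years fits 4 doublings: 2^4 = 16.

≈ 16 times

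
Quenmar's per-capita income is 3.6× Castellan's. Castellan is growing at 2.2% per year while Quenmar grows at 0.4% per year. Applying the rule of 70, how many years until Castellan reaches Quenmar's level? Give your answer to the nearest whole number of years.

What matters is the difference: 1.8 pp.
Rule of 70 on the gap: the ratio halves every 70/1.8 ≈ 38.89 years.
A 3.6× gap takes log₂(3.6) ≈ 1.85 halvings to close: 1.85 × 38.89 ≈ 72 years.

72 years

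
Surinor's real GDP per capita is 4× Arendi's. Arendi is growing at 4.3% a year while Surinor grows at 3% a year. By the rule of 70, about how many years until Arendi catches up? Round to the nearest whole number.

What matters is the difference: 1.3 pp.
Rule of 70 on the gap: the ratio halves every 70/1.3 ≈ 53.85 years.
A 4× gap closes after 2 halvings: 2 × 53.85 ≈ 108 years.

around 108 years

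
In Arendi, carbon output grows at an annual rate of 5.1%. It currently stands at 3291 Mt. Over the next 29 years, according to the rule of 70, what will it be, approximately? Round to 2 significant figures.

It doubles every 70/5.1 ≈ 13.73 years, so 29 years is 2.11 doublings.
2^2.11 ≈ 4.32; 3291 × 4.32 ≈ 14000 Mt.

approximately 14000 Mt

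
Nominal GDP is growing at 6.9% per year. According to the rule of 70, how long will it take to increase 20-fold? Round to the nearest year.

≈ 44 years

Doubling time ≈ 70/6.9 = 10.14 years.
Reaching 20× takes log₂(20) ≈ 4.32 doublings.
4.32 × 10.14 ≈ 44 years.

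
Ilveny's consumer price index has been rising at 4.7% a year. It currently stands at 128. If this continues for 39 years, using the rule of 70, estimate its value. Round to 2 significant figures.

Doubling time ≈ 70/4.7 = 14.89 years.
39 years is 39/14.89 ≈ 2.62 doublings, a factor of 2^2.62 ≈ 6.15.
128 × 6.15 ≈ 790.

approximately 790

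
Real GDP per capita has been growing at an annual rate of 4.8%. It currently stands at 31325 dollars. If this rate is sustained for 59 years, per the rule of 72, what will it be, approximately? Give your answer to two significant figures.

about 480000 dollars

Doubling time ≈ 72/4.8 = 15.00 years.
59 years is 59/15.00 ≈ 3.93 doublings, a factor of 2^3.93 ≈ 15.24.
31325 × 15.24 ≈ 480000 dollars.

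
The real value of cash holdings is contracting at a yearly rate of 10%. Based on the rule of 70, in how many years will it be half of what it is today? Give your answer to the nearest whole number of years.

7 years

Falling at 10%, it halves about every 70/10 = 7.00 years.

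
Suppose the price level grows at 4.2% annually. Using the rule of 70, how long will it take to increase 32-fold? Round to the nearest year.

around 83 years

Doubling time ≈ 70/4.2 = 16.67 years.
Getting to 32× needs 5 doublings: 5 × 16.67 ≈ 83 years.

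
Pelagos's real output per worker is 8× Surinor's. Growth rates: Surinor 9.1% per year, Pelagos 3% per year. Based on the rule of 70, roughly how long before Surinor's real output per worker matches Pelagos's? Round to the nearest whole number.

The growth-rate gap is 9.1% − 3% = 6.1 percentage points.
So the ratio between them halves every 70/6.1 ≈ 11.48 years.
An 8× gap closes after 3 halvings: 3 × 11.48 ≈ 34 years.

about 34 years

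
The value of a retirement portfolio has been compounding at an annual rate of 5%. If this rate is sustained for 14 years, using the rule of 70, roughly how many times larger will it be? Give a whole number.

70/5 ≈ 14.00 years per doubling.
14 years fits 1 doubling: 2^1 = 2.

around 2 times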